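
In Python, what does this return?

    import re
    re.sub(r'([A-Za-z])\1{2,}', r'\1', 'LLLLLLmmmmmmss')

After group 1 captures some text, `\1` only succeeds where that same text appears again.
Each match is replaced using the text its own group 1 captured.

'Lmss'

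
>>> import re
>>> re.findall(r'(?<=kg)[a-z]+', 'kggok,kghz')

['gok', 'hz']

The `(?=…)`/`(?<=…)` assertion just peeks at neighbouring text; it doesn't advance the match position.
With no groups in the pattern, `findall` gives back each whole match — 2 here.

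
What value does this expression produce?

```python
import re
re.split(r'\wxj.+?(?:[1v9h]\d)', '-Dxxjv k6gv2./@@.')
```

Pattern: a word character, then the literal 'xj', then one or more of any character (lazy); then one of [1v9h], then a digit (non-capturing group).
The string is cut at each match, leaving 2 pieces.

['-D', './@@.']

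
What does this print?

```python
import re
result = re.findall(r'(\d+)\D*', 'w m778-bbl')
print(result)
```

['778']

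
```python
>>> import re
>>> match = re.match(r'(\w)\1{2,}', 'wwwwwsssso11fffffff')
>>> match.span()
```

(0, 5)

`re.match` only tries the pattern at the start of the string.
The match spans [0:5] → 'wwwww'.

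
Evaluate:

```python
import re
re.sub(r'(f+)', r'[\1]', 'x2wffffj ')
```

Each match is replaced using the text its own group 1 captured.

'x2w[ffff]j '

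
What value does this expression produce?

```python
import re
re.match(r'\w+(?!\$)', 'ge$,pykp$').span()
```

(0, 1)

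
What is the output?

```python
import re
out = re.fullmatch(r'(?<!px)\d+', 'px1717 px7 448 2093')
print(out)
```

The negative lookaround is zero-width — it rules out positions where the adjacent text would match, without consuming anything.
`re.fullmatch` is like wrapping the pattern in `^…$` (in single-line mode).
Here the pattern can't cover the whole string, so the call returns None.

None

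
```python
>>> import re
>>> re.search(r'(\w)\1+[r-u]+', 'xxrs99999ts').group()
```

`\1` has to match the exact text group 1 already captured.
`re.search` scans for the first position where the pattern succeeds.
The match spans [0:4] → 'xxrs'.
Captured: group 1 = 'x'.

'xxrs'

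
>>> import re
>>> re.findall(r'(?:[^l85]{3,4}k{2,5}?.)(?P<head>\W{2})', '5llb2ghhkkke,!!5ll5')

[',!']

This matches 3 to 4 of any character except [l85], then 2 to 5 of a literal 'k' (lazy), then any character (non-capturing group); then exactly 2 of a non-word character (captured as 'head').
Scanning left to right: at [4:14] match '2ghhkkke,!', group 1 = ',!'.
`findall` collects group 1 from the one match (1 total).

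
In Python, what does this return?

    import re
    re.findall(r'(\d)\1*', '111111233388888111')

The backreference `\1` re-matches whatever the first group consumed, character for character.
Because there's exactly one group, `findall` drops the full match and keeps group 1 from each hit.

['1', '2', '3', '8', '1']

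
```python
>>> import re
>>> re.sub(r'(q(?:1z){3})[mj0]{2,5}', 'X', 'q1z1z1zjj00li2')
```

'Xli2'

Pattern: the literal 'q', then the literal '1z' repeated 3 times (captured); then 2 to 5 of one of [mj0].
Matches: at [0:11] → 'q1z1z1zjj00'.
`sub` substitutes 'X' at each match site.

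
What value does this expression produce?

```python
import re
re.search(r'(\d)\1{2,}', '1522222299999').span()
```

After group 1 captures some text, `\1` only succeeds where that same text appears again.
`re.search` tries every starting position until one works.
The match spans [2:8] → '222222'.
Captured: group 1 = '2'.

(2, 8)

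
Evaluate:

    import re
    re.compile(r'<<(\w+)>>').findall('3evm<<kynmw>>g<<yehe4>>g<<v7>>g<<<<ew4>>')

['kynmw', 'yehe4', 'v7', 'ew4']

Because there's exactly one group, `findall` drops the full match and keeps group 1 from each hit.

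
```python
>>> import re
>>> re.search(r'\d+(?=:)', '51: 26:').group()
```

The lookaround is zero-width — it requires the adjacent text to match without consuming it, so the asserted text isn't part of the match.
The match spans [0:2] → '51'.

'51'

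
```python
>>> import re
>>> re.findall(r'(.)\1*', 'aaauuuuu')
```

['a', 'u']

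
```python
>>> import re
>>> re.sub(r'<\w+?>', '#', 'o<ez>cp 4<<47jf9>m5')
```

'o#cp 4<#m5'

Matches: at [1:5] → '<ez>'; at [10:17] → '<47jf9>'.
Each match is replaced by '#'.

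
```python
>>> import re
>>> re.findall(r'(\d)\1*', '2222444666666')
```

['2', '4', '6']

`\1` is not a pattern — it's the concrete string captured by group 1, re-applied verbatim.
Walking the string: at [0:4] match '2222', group 1 = '2'; at [4:7] match '444', group 1 = '4'; at [7:13] match '666666', group 1 = '6'.
Because there's exactly one group, `findall` drops the full match and keeps group 1 from each hit.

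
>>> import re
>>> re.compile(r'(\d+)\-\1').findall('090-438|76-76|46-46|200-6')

['76', '46']

After group 1 captures some text, `\1` only succeeds where that same text appears again.
With a single group, `findall` returns only what that group captured — 2 items.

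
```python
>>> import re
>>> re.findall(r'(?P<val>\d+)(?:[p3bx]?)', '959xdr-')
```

['959']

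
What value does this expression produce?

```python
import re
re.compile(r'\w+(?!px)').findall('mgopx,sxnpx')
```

['mgopx', 'sxnpx']

The negative lookaround is zero-width — it rules out positions where the adjacent text would match, without consuming anything.
Scanning left to right: at [0:5] → 'mgopx'; at [6:11] → 'sxnpx'.
`findall` yields the raw match text (2 of them) because the pattern has no groups.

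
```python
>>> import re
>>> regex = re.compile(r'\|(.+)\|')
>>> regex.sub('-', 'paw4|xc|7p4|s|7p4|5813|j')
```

'paw4-j'

Each match is replaced by '-'.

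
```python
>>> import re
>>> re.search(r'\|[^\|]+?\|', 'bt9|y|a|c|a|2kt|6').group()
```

'|y|'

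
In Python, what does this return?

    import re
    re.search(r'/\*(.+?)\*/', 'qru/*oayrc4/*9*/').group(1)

The match spans [3:16] → '/*oayrc4/*9*/'.
Captured: group 1 = 'oayrc4/*9'.

'oayrc4/*9'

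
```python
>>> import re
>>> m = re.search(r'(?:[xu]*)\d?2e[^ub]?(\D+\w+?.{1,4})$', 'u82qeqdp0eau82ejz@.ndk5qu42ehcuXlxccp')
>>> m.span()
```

The match spans [11:37] → 'u82ejz@.ndk5qu42ehcuXlxccp'.

(11, 37)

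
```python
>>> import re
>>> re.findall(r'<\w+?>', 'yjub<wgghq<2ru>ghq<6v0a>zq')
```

Since nothing is captured, `findall` lists the 2 matched substrings directly.

['<2ru>', '<6v0a>']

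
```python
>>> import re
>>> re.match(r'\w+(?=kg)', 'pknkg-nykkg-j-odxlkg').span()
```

(0, 3)

`re.match` won't scan ahead — the pattern has to work from the very first character.
The match spans [0:3] → 'pkn'.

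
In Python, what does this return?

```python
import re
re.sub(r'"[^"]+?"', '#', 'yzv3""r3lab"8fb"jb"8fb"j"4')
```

'yzv3"#8fb#8fb#4'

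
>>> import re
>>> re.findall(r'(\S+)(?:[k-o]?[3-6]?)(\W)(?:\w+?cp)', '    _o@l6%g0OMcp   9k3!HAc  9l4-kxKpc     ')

[('_o@l6', '%')]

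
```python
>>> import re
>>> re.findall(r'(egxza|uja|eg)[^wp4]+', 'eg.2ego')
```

`findall` collects group 1 from the one match (1 total).

['eg']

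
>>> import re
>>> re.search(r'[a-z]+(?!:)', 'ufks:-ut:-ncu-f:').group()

'ufk'

The negative lookahead/lookbehind blocks any match where the forbidden context is present.
Unlike `match`, `search` isn't anchored — it looks for the pattern anywhere in the string.
The match spans [0:3] → 'ufk'.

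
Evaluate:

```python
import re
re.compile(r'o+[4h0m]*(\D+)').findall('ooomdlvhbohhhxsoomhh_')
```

['dlvhbohhhxsoomhh_']

The pattern matches one or more of the literal 'o', then zero or more of one of [4h0m]; then one or more of a non-digit (captured).
Scanning left to right: at [0:21] match 'ooomdlvhbohhhxsoomhh_', group 1 = 'dlvhbohhhxsoomhh_'.
With a single group, `findall` returns only what that group captured — 1 item.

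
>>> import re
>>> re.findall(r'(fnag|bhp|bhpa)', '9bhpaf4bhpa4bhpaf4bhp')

['bhp', 'bhp', 'bhp', 'bhp']

The regex engine tests alternatives in the order written; an earlier branch that matches wins even if a later one would match more.
Matches: at [1:4] match 'bhp', group 1 = 'bhp'; at [7:10] match 'bhp', group 1 = 'bhp'; at [12:15] match 'bhp', group 1 = 'bhp'; at [18:21] match 'bhp', group 1 = 'bhp'.
`findall` collects group 1 from each match (4 total).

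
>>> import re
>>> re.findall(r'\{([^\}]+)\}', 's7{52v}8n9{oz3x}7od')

Matches: at [2:7] match '{52v}', group 1 = '52v'; at [10:16] match '{oz3x}', group 1 = 'oz3x'.
`findall` collects group 1 from each match (2 total).

['52v', 'oz3x']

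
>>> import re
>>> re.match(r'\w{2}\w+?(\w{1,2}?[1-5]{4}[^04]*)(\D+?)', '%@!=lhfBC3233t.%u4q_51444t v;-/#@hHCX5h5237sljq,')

None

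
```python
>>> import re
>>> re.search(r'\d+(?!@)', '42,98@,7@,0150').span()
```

A negative assertion filters positions out without eating any characters.
`re.search` scans for the first position where the pattern succeeds.
The match spans [0:2] → '42'.

(0, 2)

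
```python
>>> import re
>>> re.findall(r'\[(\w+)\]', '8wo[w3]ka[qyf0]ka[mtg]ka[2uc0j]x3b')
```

['w3', 'qyf0', 'mtg', '2uc0j']

Matches: at [3:7] match '[w3]', group 1 = 'w3'; at [9:15] match '[qyf0]', group 1 = 'qyf0'; at [17:22] match '[mtg]', group 1 = 'mtg'; at [24:31] match '[2uc0j]', group 1 = '2uc0j'.
One capturing group, so `findall` returns just the captured substring from each match — 4 in all.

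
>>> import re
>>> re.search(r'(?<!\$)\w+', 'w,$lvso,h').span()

`(?!…)`/`(?<!…)` only lets a position through if the neighbouring text does NOT match; no characters are consumed.
`re.search` scans for the first position where the pattern succeeds.
The match spans [0:1] → 'w'.

(0, 1)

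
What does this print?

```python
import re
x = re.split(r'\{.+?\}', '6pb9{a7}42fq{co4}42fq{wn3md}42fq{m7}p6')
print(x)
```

['6pb9', '42fq', '42fq', '42fq', 'p6']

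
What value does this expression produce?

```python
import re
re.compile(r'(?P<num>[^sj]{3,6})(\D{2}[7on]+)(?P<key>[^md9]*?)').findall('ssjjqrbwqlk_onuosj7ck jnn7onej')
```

With the lazy modifier that quantifier settles for the fewest repetitions that let the rest of the pattern succeed (the atoms after it are unaffected and can still be greedy).
With 3 capturing groups, `findall` returns a 3-tuple per match.

[('qrbwql', 'k_on', ''), ('7ck ', 'jnn7on', '')]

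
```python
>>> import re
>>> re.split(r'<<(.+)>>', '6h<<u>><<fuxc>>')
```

['6h', 'u>><<fuxc', '']

With a capturing group present, the delimiter's captured portion is kept in the result list.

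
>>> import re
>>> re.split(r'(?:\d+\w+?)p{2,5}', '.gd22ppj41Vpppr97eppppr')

['.gd', 'r', 'r']

Because the quantifier is non-greedy, it stops expanding at the earliest point where the rest of the pattern can succeed.
The string is cut at each match, leaving 3 pieces.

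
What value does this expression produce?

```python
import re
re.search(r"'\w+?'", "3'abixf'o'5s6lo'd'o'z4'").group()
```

"'abixf'"

The match spans [1:8] → "'abixf'".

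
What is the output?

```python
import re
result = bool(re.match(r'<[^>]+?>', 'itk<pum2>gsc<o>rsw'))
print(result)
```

`match` is anchored at position 0; if the pattern doesn't fit there, it returns None.
Here the string doesn't start with a match, so the call returns None, and `bool(None)` is False.

False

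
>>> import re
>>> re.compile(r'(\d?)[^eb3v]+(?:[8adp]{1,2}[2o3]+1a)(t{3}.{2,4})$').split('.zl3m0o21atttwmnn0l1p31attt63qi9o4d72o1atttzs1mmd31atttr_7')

['.zl3m0o21atttwmnn0l1p31attt6', '3', 'tttr_7', '']

Because the pattern has a capturing group, `split` also inserts each captured text between the pieces.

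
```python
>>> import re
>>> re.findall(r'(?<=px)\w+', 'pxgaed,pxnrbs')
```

The lookaround is zero-width — it requires the adjacent text to match without consuming it, so the asserted text isn't part of the match.
With no groups in the pattern, `findall` gives back each whole match — 2 here.

['gaed', 'nrbs']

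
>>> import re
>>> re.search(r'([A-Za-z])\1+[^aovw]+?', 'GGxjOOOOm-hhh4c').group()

'GGx'

`\1` is not a pattern — it's the concrete string captured by group 1, re-applied verbatim.
The match spans [0:3] → 'GGx'.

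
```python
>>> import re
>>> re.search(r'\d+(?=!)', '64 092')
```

The `(?=…)`/`(?<=…)` assertion just peeks at neighbouring text; it doesn't advance the match position.
Here nothing in the string fits, so the call returns None.

None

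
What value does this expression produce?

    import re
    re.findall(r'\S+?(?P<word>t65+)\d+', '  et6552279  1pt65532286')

['t655', 't655']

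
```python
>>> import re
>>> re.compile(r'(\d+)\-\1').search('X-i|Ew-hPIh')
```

None

`\1` has to match the exact text group 1 already captured.
Here the pattern never matches, so the call returns None.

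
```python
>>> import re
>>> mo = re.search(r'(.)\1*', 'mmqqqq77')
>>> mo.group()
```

'mm'

A backreference is literal: `\1` must see the identical characters the first group matched.
`search` walks the string left to right and returns the first match it finds.
The match spans [0:2] → 'mm'.
Captured: group 1 = 'm'.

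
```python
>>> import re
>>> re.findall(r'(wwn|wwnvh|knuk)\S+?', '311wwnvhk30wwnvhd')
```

Alternation isn't longest-match — the leftmost alternative that fits at this position is chosen.
Matches: at [3:7] match 'wwnv', group 1 = 'wwn'; at [11:15] match 'wwnv', group 1 = 'wwn'.
Because there's exactly one group, `findall` drops the full match and keeps group 1 from each hit.

['wwn', 'wwn']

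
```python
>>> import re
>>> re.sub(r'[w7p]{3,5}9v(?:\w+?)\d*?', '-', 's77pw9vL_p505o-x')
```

's-_p505o-x'

Pattern: 3 to 5 of one of [w7p], then the literal '9v'; then one or more of a word character (lazy) (non-capturing group); then zero or more of a digit (lazy).
With the lazy modifier that quantifier settles for the fewest repetitions that let the rest of the pattern succeed (the atoms after it are unaffected and can still be greedy).
Matches: at [1:8] → '77pw9vL'.
`sub` substitutes '-' at each match site.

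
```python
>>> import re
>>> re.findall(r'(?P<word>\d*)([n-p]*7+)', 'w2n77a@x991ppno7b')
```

[('2', 'n77'), ('991', 'ppno7')]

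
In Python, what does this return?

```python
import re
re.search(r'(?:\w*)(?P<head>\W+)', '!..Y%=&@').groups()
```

('!..',)

The match spans [0:3] → '!..'.
Captured: group 1 = '!..'.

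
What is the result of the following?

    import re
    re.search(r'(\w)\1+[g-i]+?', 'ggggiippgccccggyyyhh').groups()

('g',)

The match spans [0:5] → 'ggggi'.
Captured: group 1 = 'g'.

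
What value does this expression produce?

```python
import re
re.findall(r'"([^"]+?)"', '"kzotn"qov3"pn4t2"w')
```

['kzotn', 'pn4t2']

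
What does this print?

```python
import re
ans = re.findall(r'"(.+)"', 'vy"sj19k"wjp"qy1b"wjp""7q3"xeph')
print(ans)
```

['sj19k"wjp"qy1b"wjp""7q3']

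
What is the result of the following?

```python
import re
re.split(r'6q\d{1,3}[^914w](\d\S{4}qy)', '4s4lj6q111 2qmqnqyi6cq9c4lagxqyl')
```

['4s4lj', '2qmqnqy', 'i6cq9c4lagxqyl']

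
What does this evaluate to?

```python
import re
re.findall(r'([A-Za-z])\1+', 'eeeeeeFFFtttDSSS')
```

['e', 'F', 't', 'S']

`\1` has to match the exact text group 1 already captured.
One capturing group, so `findall` returns just the captured substring from each match — 4 in all.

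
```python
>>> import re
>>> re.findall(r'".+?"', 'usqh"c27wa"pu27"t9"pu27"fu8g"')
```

Since nothing is captured, `findall` lists the 3 matched substrings directly.

['"c27wa"', '"t9"', '"fu8g"']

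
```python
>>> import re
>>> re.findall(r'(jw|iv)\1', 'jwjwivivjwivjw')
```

The backreference `\1` re-matches whatever the first group consumed, character for character.
One capturing group, so `findall` returns just the captured substring from each match — 2 in all.

['jw', 'iv']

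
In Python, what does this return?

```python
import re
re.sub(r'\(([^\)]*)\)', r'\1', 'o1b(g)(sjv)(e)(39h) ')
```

Each match is replaced using the text its own group 1 captured.

'o1bgsjve39h '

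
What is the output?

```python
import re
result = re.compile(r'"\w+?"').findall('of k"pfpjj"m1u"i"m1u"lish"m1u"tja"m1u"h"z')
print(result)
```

Scanning left to right: at [4:11] → '"pfpjj"'; at [14:17] → '"i"'; at [20:26] → '"lish"'; at [29:34] → '"tja"'; at [37:40] → '"h"'.
With no groups in the pattern, `findall` gives back each whole match — 5 here.

['"pfpjj"', '"i"', '"lish"', '"tja"', '"h"']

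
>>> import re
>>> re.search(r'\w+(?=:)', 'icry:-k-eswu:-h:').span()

The lookaround is zero-width — it requires the adjacent text to match without consuming it, so the asserted text isn't part of the match.
Unlike `match`, `search` isn't anchored — it looks for the pattern anywhere in the string.
The match spans [0:4] → 'icry'.

(0, 4)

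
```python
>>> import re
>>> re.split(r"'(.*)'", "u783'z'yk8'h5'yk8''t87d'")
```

['u783', "z'yk8'h5'yk8''t87d", '']

`re.split` interleaves the captured-group text with the surrounding fragments.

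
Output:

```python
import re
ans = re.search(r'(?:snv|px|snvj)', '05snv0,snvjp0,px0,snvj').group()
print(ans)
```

`search` walks the string left to right and returns the first match it finds.
The match spans [2:5] → 'snv'.

snv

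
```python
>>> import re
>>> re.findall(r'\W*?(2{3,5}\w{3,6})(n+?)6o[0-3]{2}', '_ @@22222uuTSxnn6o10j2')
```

[('22222uuTSxn', 'n')]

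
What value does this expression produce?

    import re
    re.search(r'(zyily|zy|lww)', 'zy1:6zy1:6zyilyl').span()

(0, 2)

`re.search` tries every starting position until one works.
The match spans [0:2] → 'zy'.
Captured: group 1 = 'zy'.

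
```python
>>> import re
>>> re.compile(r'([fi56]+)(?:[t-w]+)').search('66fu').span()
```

The pattern matches one or more of one of [fi56] (captured); then one or more of a character in [t-w] (non-capturing group).
`search` walks the string left to right and returns the first match it finds.
The match spans [0:4] → '66fu'.
Captured: group 1 = '66f'.

(0, 4)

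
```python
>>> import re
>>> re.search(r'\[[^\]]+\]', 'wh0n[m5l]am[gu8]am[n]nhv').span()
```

`search` walks the string left to right and returns the first match it finds.
The match spans [4:9] → '[m5l]'.

(4, 9)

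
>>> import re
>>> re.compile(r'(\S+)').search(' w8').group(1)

'w8'

The pattern matches one or more of a non-whitespace character (captured).
`search` walks the string left to right and returns the first match it finds.
The match spans [1:3] → 'w8'.
Captured: group 1 = 'w8'.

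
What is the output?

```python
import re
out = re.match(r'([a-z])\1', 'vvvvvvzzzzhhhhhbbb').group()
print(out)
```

`\1` has to match the exact text group 1 already captured.
With `match`, the pattern is implicitly anchored at the beginning.
The match spans [0:2] → 'vv'.
Captured: group 1 = 'v'.

vv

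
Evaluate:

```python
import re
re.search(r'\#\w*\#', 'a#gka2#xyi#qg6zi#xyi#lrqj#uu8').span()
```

`re.search` tries every starting position until one works.
The match spans [1:7] → '#gka2#'.

(1, 7)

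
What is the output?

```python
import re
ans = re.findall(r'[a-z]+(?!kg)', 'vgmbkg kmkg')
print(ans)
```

The negative lookahead/lookbehind blocks any match where the forbidden context is present.
No capturing groups, so `findall` returns the 2 full match strings.

['vgmbkg', 'kmkg']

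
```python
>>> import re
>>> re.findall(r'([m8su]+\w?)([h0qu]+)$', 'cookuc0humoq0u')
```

This matches one or more of one of [m8su], then optionally a word character (captured); then one or more of one of [h0qu] (captured); then anchored at the end.
Scanning left to right: at [8:14] match 'umoq0u', groups = ('umo', 'q0u').
`findall` packs the 2 group values into a tuple for every match.

[('umo', 'q0u')]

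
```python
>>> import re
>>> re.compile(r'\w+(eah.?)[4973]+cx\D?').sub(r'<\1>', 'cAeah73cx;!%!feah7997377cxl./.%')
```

'<eah7>!%!<eah7>./.%'

Pattern: one or more of a word character; then the literal 'eah', then optionally any character (captured); then one or more of one of [4973], then the literal 'cx', then optionally a non-digit.
Matches: at [0:10] → 'cAeah73cx;'; at [13:27] → 'feah7997377cxl'.
Each match is replaced using the text its own group 1 captured.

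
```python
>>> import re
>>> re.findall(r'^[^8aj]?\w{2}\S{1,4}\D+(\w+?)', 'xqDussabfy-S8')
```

This matches anchored at the start of the string; then optionally any character except [8aj], then exactly 2 of a word character, then 1 to 4 of a non-whitespace character; then one or more of a non-digit; then one or more of a word character (lazy) (captured).
Scanning left to right: at [0:13] match 'xqDussabfy-S8', group 1 = '8'.
`findall` collects group 1 from the one match (1 total).

['8']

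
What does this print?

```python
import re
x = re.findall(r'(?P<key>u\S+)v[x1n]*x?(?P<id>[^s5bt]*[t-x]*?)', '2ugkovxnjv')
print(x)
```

[('ugkovxnj', '')]

Pattern: the literal 'u', then one or more of a non-whitespace character (captured as 'key'); then a literal 'v', then zero or more of one of [x1n], then optionally a literal 'x'; then zero or more of any character except [s5bt], then zero or more of a character in [t-x] (lazy) (captured as 'id').
Walking the string: at [1:10] match 'ugkovxnjv', groups = ('ugkovxnj', '').
`findall` packs the 2 group values into a tuple for every match.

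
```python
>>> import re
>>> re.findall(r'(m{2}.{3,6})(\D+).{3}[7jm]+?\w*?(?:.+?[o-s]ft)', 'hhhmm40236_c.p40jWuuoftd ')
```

The pattern matches exactly 2 of a literal 'm', then 3 to 6 of any character (captured); then one or more of a non-digit (captured); then exactly 3 of any character, then one or more of one of [7jm] (lazy), then zero or more of a word character (lazy); then one or more of any character (lazy), then a character in [o-s], then the literal 'ft' (non-capturing group).
Walking the string: at [3:23] match 'mm40236_c.p40jWuuoft', groups = ('mm40236_', 'c.').
Multiple groups make `findall` return tuples — one 2-tuple for the one match.

[('mm40236_', 'c.')]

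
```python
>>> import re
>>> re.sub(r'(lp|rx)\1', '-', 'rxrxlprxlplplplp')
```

'-lprx--'

The backreference `\1` re-matches whatever the first group consumed, character for character.
Matches: at [0:4] → 'rxrx'; at [8:12] → 'lplp'; at [12:16] → 'lplp'.
`sub` substitutes '-' at each match site.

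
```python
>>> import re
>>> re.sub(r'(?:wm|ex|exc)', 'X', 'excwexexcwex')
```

`|` is ordered: at each position the engine commits to the first alternative that works.
Matches: at [0:2] → 'ex'; at [4:6] → 'ex'; at [6:8] → 'ex'; at [10:12] → 'ex'.
`sub` substitutes 'X' at each match site.

'XcwXXcwX'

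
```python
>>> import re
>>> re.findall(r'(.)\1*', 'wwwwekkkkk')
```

['w', 'e', 'k']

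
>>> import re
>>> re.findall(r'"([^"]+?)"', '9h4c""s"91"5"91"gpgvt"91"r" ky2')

['s', '5', 'gpgvt', 'r']

Matches: at [5:8] match '"s"', group 1 = 's'; at [10:13] match '"5"', group 1 = '5'; at [15:22] match '"gpgvt"', group 1 = 'gpgvt'; at [24:27] match '"r"', group 1 = 'r'.
`findall` collects group 1 from each match (4 total).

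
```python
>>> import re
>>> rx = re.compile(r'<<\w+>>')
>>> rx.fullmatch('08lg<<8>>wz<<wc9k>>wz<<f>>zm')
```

`re.fullmatch` is like wrapping the pattern in `^…$` (in single-line mode).
Here there's no way to consume every character, so the call returns None.

None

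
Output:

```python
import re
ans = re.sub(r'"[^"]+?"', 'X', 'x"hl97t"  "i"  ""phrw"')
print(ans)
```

xX  X  "X

Matches: at [1:8] → '"hl97t"'; at [10:13] → '"i"'; at [16:22] → '"phrw"'.
`sub` substitutes 'X' at each match site.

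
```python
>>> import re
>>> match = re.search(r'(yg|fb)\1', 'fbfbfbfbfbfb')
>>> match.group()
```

'fbfb'

The backreference `\1` re-matches whatever the first group consumed, character for character.
The match spans [0:4] → 'fbfb'.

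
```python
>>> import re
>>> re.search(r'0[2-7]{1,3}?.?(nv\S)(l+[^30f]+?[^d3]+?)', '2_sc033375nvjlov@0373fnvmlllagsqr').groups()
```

('nvm', 'lllag')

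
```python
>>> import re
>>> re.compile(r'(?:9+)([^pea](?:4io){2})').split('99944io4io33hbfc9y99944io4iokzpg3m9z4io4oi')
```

['', '44io4io', '33hbfc9y', '44io4io', 'kzpg3m9z4io4oi']

`re.split` interleaves the captured-group text with the surrounding fragments.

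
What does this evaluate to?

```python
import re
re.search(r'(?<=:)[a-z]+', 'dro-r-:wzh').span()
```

(7, 10)

Because the assertion is zero-width, the text it checks is not consumed and won't appear in the result.
`re.search` tries every starting position until one works.
The match spans [7:10] → 'wzh'.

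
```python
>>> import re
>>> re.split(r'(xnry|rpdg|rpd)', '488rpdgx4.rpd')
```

Alternation isn't longest-match — the leftmost alternative that fits at this position is chosen.
Matches to split on: at [3:7] → 'rpdg'; at [10:13] → 'rpd'.
`re.split` interleaves the captured-group text with the surrounding fragments.

['488', 'rpdg', 'x4.', 'rpd', '']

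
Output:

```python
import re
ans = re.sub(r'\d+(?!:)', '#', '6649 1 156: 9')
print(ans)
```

# # #6: #

Because the assertion is negative and zero-width, positions next to the forbidden text are skipped.
Matches: at [0:4] → '6649'; at [5:6] → '1'; at [7:9] → '15'; at [12:13] → '9'.
`sub` substitutes '#' at each match site.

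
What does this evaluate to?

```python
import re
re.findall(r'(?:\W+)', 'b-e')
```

['-']

The pattern matches one or more of a non-word character (non-capturing group).
Walking the string: at [1:2] → '-'.
With no groups in the pattern, `findall` gives back each whole match — 1 here.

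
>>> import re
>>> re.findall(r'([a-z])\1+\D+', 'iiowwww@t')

After group 1 captures some text, `\1` only succeeds where that same text appears again.
Matches: at [0:9] match 'iiowwww@t', group 1 = 'i'.
With a single group, `findall` returns only what that group captured — 1 item.

['i']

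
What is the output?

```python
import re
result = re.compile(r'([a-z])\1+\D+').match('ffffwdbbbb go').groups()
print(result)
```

('f',)

The match spans [0:13] → 'ffffwdbbbb go'.
Captured: group 1 = 'f'.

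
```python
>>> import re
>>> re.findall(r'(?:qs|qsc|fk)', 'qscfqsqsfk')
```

['qs', 'qs', 'qs', 'fk']

Branches in `(...|...)` are attempted left-to-right; the first branch that allows the whole pattern to succeed is taken.
Since nothing is captured, `findall` lists the 4 matched substrings directly.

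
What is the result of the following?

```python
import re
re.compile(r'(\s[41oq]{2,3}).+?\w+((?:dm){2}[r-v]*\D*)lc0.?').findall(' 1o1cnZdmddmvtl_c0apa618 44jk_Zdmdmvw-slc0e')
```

The pattern matches whitespace, then 2 to 3 of one of [41oq] (captured); then one or more of any character (lazy); then one or more of a word character; then the literal 'dm' repeated 2 times, then zero or more of a character in [r-v], then zero or more of a non-digit (captured); then the literal 'lc0', then optionally any character.
2 groups means the one result is a tuple of 2 captured strings — 1 here.

[(' 1o1', 'dmdmvw-s')]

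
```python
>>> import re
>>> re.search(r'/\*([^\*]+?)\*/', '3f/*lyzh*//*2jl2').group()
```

`re.search` scans for the first position where the pattern succeeds.
The match spans [2:10] → '/*lyzh*/'.
Captured: group 1 = 'lyzh'.

'/*lyzh*/'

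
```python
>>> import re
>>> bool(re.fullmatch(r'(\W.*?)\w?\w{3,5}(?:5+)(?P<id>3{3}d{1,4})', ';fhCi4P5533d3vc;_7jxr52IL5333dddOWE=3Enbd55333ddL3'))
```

This matches a non-word character, then zero or more of any character (lazy) (captured); then optionally a word character, then 3 to 5 of a word character; then one or more of a literal '5' (non-capturing group); then exactly 3 of a literal '3', then 1 to 4 of the literal 'd' (captured as 'id').
`re.fullmatch` is like wrapping the pattern in `^…$` (in single-line mode).
Here the string isn't matched end-to-end, so the call returns None, and `bool(None)` is False.

False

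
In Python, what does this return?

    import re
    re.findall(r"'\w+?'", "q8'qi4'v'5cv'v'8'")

["'qi4'", "'5cv'", "'8'"]

`findall` yields the raw match text (3 of them) because the pattern has no groups.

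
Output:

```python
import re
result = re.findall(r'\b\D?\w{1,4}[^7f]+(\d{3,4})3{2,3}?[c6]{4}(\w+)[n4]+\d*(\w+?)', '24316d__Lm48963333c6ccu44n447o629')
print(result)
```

[('633', 'u44n4', 'o')]

Pattern: a word boundary (`\b`, zero-width); then optionally a non-digit, then 1 to 4 of a word character, then one or more of any character except [7f]; then 3 to 4 of a digit (captured); then 2 to 3 of the literal '3' (lazy), then exactly 4 of one of [c6]; then one or more of a word character (captured); then one or more of one of [n4], then zero or more of a digit; then one or more of a word character (lazy) (captured).
A `+?`/`*?`/`{m,n}?` starts at its minimum and grows only as far as needed for what follows to match.
Matches: at [0:30] match '24316d__Lm48963333c6ccu44n447o', groups = ('633', 'u44n4', 'o').
Multiple groups make `findall` return tuples — one 3-tuple for the one match.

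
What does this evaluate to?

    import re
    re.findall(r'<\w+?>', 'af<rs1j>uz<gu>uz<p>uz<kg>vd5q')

['<rs1j>', '<gu>', '<p>', '<kg>']

`findall` yields the raw match text (4 of them) because the pattern has no groups.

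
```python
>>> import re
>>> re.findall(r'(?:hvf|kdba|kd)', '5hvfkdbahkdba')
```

['hvf', 'kdba', 'kdba']

The regex engine tests alternatives in the order written; an earlier branch that matches wins even if a later one would match more.
Since nothing is captured, `findall` lists the 3 matched substrings directly.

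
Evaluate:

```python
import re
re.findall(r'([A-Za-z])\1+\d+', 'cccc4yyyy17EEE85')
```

`\1` has to match the exact text group 1 already captured.
Matches: at [0:5] match 'cccc4', group 1 = 'c'; at [5:11] match 'yyyy17', group 1 = 'y'; at [11:16] match 'EEE85', group 1 = 'E'.
Because there's exactly one group, `findall` drops the full match and keeps group 1 from each hit.

['c', 'y', 'E']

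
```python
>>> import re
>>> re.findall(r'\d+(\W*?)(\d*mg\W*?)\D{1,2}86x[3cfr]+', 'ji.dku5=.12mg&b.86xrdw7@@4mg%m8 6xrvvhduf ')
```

The pattern matches one or more of a digit; then zero or more of a non-word character (lazy) (captured); then zero or more of a digit, then the literal 'mg', then zero or more of a non-word character (lazy) (captured); then 1 to 2 of a non-digit, then the literal '86x', then one or more of one of [3cfr].
Walking the string: at [6:20] match '5=.12mg&b.86xr', groups = ('=.', '12mg&').
2 groups means the one result is a tuple of 2 captured strings — 1 here.

[('=.', '12mg&')]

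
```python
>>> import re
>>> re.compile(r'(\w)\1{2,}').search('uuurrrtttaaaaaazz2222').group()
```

'uuu'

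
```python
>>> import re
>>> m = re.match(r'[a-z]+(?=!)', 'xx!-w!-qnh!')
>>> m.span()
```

(0, 2)

`re.match` won't scan ahead — the pattern has to work from the very first character.
The match spans [0:2] → 'xx'.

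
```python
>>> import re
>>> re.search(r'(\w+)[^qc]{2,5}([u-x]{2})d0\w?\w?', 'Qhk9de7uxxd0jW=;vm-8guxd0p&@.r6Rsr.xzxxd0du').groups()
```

('Qhk9de', 'xx')

The match spans [0:14] → 'Qhk9de7uxxd0jW'.
Captured: group 1 = 'Qhk9de', group 2 = 'xx'.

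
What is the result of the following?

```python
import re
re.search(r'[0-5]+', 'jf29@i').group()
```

'2'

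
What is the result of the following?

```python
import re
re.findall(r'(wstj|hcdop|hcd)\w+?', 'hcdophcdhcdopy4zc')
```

`|` is ordered: at each position the engine commits to the first alternative that works.
Walking the string: at [0:6] match 'hcdoph', group 1 = 'hcdop'; at [8:14] match 'hcdopy', group 1 = 'hcdop'.
`findall` collects group 1 from each match (2 total).

['hcdop', 'hcdop']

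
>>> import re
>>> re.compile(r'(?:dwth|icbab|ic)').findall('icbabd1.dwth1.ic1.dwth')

['icbab', 'dwth', 'ic', 'dwth']

Alternation isn't longest-match — the leftmost alternative that fits at this position is chosen.
With no groups in the pattern, `findall` gives back each whole match — 4 here.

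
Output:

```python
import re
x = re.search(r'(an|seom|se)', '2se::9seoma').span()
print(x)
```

The match spans [1:3] → 'se'.

(1, 3)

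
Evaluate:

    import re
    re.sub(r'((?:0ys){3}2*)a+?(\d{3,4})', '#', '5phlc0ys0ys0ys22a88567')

'5phlc#7'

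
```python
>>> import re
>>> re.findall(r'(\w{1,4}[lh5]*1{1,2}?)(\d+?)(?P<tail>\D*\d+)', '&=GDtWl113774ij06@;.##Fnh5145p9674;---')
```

[('GDtWl1', '1', '3774'), ('Fnh51', '4', '5')]

The pattern matches 1 to 4 of a word character, then zero or more of one of [lh5], then 1 to 2 of a literal '1' (lazy) (captured); then one or more of a digit (lazy) (captured); then zero or more of a non-digit, then one or more of a digit (captured as 'tail').
Because the quantifier is non-greedy, it stops expanding at the earliest point where the rest of the pattern can succeed.
Scanning left to right: at [2:13] match 'GDtWl113774', groups = ('GDtWl1', '1', '3774'); at [22:29] match 'Fnh5145', groups = ('Fnh51', '4', '5').
With 3 capturing groups, `findall` returns a 3-tuple per match.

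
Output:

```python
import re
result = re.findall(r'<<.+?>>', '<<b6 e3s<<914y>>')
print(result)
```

['<<b6 e3s<<914y>>']

No capturing groups, so `findall` returns the 1 full match string.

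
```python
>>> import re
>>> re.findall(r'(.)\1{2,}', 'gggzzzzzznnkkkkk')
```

['g', 'z', 'k']

`\1` has to match the exact text group 1 already captured.
One capturing group, so `findall` returns just the captured substring from each match — 3 in all.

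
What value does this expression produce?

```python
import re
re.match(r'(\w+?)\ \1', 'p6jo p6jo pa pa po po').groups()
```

('p6jo',)

The match spans [0:9] → 'p6jo p6jo'.
Captured: group 1 = 'p6jo'.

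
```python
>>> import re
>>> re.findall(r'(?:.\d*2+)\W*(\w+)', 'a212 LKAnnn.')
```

With a single group, `findall` returns only what that group captured — 1 item.

['LKAnnn']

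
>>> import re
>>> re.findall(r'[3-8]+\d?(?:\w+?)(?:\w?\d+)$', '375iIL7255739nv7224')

['375iIL7255739nv7224']

This matches one or more of a character in [3-8], then optionally a digit; then one or more of a word character (lazy) (non-capturing group); then optionally a word character, then one or more of a digit (non-capturing group); then anchored at the end.
Walking the string: at [0:19] → '375iIL7255739nv7224'.
No capturing groups, so `findall` returns the 1 full match string.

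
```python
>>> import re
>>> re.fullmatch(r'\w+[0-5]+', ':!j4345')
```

None

The pattern matches one or more of a word character; then one or more of a character in [0-5].
For `fullmatch`, every character of the input must be accounted for by the pattern.
Here there's no way to consume every character, so the call returns None.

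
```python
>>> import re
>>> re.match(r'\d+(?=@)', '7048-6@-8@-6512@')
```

None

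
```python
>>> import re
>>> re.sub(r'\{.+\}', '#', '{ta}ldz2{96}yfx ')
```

Matches: at [0:12] → '{ta}ldz2{96}'.
Each match is replaced by '#'.

'#yfx '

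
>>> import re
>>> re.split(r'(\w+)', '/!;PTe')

['/!;', 'PTe', '']

Pattern: one or more of a word character (captured).
Because the pattern has a capturing group, `split` also inserts each captured text between the pieces.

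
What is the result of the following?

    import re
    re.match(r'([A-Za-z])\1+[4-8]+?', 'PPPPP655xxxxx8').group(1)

'P'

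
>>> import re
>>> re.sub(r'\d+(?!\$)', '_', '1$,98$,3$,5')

'1$,_8$,3$,_'

Because the assertion is negative and zero-width, positions next to the forbidden text are skipped.
Every occurrence is swapped for '_'.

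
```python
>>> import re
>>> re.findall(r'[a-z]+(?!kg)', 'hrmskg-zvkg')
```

The negative lookaround is zero-width — it rules out positions where the adjacent text would match, without consuming anything.
Walking the string: at [0:6] → 'hrmskg'; at [7:11] → 'zvkg'.
No capturing groups, so `findall` returns the 2 full match strings.

['hrmskg', 'zvkg']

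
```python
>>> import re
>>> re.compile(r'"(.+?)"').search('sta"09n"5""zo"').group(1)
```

'09n'

Because the quantifier is non-greedy, it stops expanding at the earliest point where the rest of the pattern can succeed.
`re.search` scans for the first position where the pattern succeeds.
The match spans [3:8] → '"09n"'.
Captured: group 1 = '09n'.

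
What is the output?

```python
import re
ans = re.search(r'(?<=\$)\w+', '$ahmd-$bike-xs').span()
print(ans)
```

(1, 5)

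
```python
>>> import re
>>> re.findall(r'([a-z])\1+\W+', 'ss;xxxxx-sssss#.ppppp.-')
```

['s', 'x', 's', 'p']

After group 1 captures some text, `\1` only succeeds where that same text appears again.
Walking the string: at [0:3] match 'ss;', group 1 = 's'; at [3:9] match 'xxxxx-', group 1 = 'x'; at [9:16] match 'sssss#.', group 1 = 's'; at [16:23] match 'ppppp.-', group 1 = 'p'.
`findall` collects group 1 from each match (4 total).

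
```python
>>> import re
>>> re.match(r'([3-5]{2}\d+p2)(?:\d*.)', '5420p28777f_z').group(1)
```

Pattern: exactly 2 of a character in [3-5], then one or more of a digit, then the literal 'p2' (captured); then zero or more of a digit, then any character (non-capturing group).
`re.match` only tries the pattern at the start of the string.
The match spans [0:11] → '5420p28777f'.
Captured: group 1 = '5420p2'.

'5420p2'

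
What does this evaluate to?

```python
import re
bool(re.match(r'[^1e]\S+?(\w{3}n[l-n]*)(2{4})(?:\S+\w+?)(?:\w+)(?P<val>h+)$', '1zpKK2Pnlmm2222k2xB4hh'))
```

Pattern: any character except [1e], then one or more of a non-whitespace character (lazy); then exactly 3 of a word character, then a literal 'n', then zero or more of a character in [l-n] (captured); then exactly 4 of a literal '2' (captured); then one or more of a non-whitespace character, then one or more of a word character (lazy) (non-capturing group); then one or more of a word character (non-capturing group); then one or more of a literal 'h' (captured as 'val'); then anchored at the end.
`re.match` only tries the pattern at the start of the string.
Here position 0 doesn't satisfy it, so the call returns None, and `bool(None)` is False.

False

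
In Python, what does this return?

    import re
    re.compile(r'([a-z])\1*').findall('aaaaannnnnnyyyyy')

['a', 'n', 'y']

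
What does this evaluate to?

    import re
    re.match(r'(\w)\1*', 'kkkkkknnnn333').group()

'kkkkkk'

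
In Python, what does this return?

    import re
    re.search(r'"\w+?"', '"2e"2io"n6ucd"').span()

(0, 4)

Unlike `match`, `search` isn't anchored — it looks for the pattern anywhere in the string.
The match spans [0:4] → '"2e"'.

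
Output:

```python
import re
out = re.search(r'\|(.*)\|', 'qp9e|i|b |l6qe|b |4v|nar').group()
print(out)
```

`search` walks the string left to right and returns the first match it finds.
The match spans [4:21] → '|i|b |l6qe|b |4v|'.
Captured: group 1 = 'i|b |l6qe|b |4v'.

|i|b |l6qe|b |4v|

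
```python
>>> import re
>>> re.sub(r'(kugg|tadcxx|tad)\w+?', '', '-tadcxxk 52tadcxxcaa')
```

'- 52aa'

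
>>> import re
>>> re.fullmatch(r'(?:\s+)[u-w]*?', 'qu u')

None

The pattern matches one or more of whitespace (non-capturing group); then zero or more of a character in [u-w] (lazy).
`re.fullmatch` requires the pattern to consume the entire string.
Here the string isn't matched end-to-end, so the call returns None.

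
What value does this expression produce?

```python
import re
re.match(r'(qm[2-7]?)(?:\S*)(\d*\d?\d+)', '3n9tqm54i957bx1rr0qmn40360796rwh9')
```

None

Pattern: the literal 'qm', then optionally a character in [2-7] (captured); then zero or more of a non-whitespace character (non-capturing group); then zero or more of a digit, then optionally a digit, then one or more of a digit (captured).
`match` is anchored at position 0; if the pattern doesn't fit there, it returns None.
Here the pattern fails at index 0, so the call returns None.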